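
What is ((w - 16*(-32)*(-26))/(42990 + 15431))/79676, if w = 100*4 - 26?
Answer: -6469/2327375798 ≈ -2.7795e-6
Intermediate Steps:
w = 374 (w = 400 - 26 = 374)
((w - 16*(-32)*(-26))/(42990 + 15431))/79676 = ((374 - 16*(-32)*(-26))/(42990 + 15431))/79676 = ((374 + 512*(-26))/58421)*(1/79676) = ((374 - 13312)*(1/58421))*(1/79676) = -12938*1/58421*(1/79676) = -12938/58421*1/79676 = -6469/2327375798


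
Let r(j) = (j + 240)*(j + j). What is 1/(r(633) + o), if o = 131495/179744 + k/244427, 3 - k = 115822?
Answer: 43934286688/48556975787896013 ≈ 9.0480e-7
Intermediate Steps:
k = -115819 (k = 3 - 1*115822 = 3 - 115822 = -115819)
r(j) = 2*j*(240 + j) (r(j) = (240 + j)*(2*j) = 2*j*(240 + j))
o = 11323158029/43934286688 (o = 131495/179744 - 115819/244427 = 11323158029/43934286688 ≈ 0.25773)
1/(r(633) + o) = 1/(2*633*(240 + 633) + 11323158029/43934286688) = 1/(2*633*873 + 11323158029/43934286688) = 1/(1105218 + 11323158029/43934286688) = 1/(48556975787896013/43934286688) = 43934286688/48556975787896013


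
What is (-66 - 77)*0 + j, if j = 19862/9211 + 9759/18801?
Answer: 154438537/57725337 ≈ 2.6754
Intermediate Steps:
j = 154438537/57725337 (j = 19862*(1/9211) + 9759*(1/18801) = 19862/9211 + 3253/6267 = 154438537/57725337 ≈ 2.6754)
(-66 - 77)*0 + j = (-66 - 77)*0 + 154438537/57725337 = -143*0 + 154438537/57725337 = 0 + 154438537/57725337 = 154438537/57725337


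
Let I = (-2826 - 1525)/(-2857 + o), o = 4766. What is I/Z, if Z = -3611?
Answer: 4351/6893399 ≈ 0.00063118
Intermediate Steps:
I = -4351/1909 (I = (-2826 - 1525)/(-2857 + 4766) = -4351/1909 ≈ -2.2792)
I/Z = -4351/1909/(-3611) = -4351/1909*(-1/3611) = 4351/6893399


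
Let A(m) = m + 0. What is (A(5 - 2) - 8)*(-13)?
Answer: 65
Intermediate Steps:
A(m) = m
(A(5 - 2) - 8)*(-13) = ((5 - 2) - 8)*(-13) = (3 - 8)*(-13) = -5*(-13) = 65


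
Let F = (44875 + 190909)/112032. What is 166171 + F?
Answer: 2327088157/14004 ≈ 1.6617e+5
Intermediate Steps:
F = 29473/14004 (F = 235784*(1/112032) = 29473/14004 ≈ 2.1046)
166171 + F = 166171 + 29473/14004 = 2327088157/14004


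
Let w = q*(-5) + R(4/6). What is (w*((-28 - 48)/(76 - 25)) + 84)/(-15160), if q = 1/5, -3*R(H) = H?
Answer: -4924/869805 ≈ -0.0056610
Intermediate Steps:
R(H) = -H/3
q = ⅕ (q = 1*(⅕) = ⅕ ≈ 0.20000)
w = -11/9 (w = (⅕)*(-5) - 4/(3*6) = -1 - 4/(3*6) = -1 - ⅓*⅔ = -1 - 2/9 = -11/9 ≈ -1.2222)
(w*((-28 - 48)/(76 - 25)) + 84)/(-15160) = (-11*(-28 - 48)/(9*(76 - 25)) + 84)/(-15160) = (-(-836)/(9*51) + 84)*(-1/15160) = (-11/9*(-76/51) + 84)*(-1/15160) = (836/459 + 84)*(-1/15160) = (39392/459)*(-1/15160) = -4924/869805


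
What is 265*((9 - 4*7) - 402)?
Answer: -111565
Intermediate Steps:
265*((9 - 4*7) - 402) = 265*((9 - 28) - 402) = 265*(-19 - 402) = 265*(-421) = -111565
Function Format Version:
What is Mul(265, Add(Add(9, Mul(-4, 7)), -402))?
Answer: -111565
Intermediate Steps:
Mul(265, Add(Add(9, Mul(-4, 7)), -402)) = Mul(265, Add(Add(9, -28), -402)) = Mul(265, Add(-19, -402)) = Mul(265, -421) = -111565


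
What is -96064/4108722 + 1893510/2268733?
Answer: 3780981313654/4660796594613 ≈ 0.81123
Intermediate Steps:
-96064/4108722 + 1893510/2268733 = -96064*1/4108722 + 1893510*(1/2268733) = -48032/2054361 + 1893510/2268733 = 3780981313654/4660796594613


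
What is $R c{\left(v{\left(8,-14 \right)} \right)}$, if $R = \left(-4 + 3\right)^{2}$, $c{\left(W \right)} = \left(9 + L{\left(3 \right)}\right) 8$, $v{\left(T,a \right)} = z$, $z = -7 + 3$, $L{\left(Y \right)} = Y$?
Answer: $96$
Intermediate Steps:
$z = -4$
$v{\left(T,a \right)} = -4$
$c{\left(W \right)} = 96$ ($c{\left(W \right)} = \left(9 + 3\right) 8 = 12 \cdot 8 = 96$)
$R = 1$ ($R = \left(-1\right)^{2} = 1$)
$R c{\left(v{\left(8,-14 \right)} \right)} = 1 \cdot 96 = 96$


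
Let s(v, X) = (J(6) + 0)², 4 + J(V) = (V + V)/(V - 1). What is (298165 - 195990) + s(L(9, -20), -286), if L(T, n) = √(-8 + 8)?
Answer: 2554439/25 ≈ 1.0218e+5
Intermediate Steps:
L(T, n) = 0 (L(T, n) = √0 = 0)
J(V) = -4 + 2*V/(-1 + V) (J(V) = -4 + (V + V)/(V - 1) = -4 + (2*V)/(-1 + V) = -4 + 2*V/(-1 + V))
s(v, X) = 64/25 (s(v, X) = (2*(2 - 1*6)/(-1 + 6) + 0)² = (2*(2 - 6)/5 + 0)² = (2*(⅕)*(-4) + 0)² = (-8/5 + 0)² = (-8/5)² = 64/25)
(298165 - 195990) + s(L(9, -20), -286) = (298165 - 195990) + 64/25 = 102175 + 64/25 = 2554439/25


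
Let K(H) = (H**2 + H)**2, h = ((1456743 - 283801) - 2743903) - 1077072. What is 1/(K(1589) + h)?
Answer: 1/6383250132067 ≈ 1.5666e-13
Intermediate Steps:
h = -2648033 (h = (1172942 - 2743903) - 1077072 = -1570961 - 1077072 = -2648033)
K(H) = (H + H**2)**2
1/(K(1589) + h) = 1/(1589**2*(1 + 1589)**2 - 2648033) = 1/(2524921*1590**2 - 2648033) = 1/(2524921*2528100 - 2648033) = 1/(6383252780100 - 2648033) = 1/6383250132067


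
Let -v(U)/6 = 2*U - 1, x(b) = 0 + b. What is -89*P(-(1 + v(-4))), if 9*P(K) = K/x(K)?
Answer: -89/9 ≈ -9.8889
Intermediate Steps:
x(b) = b
v(U) = 6 - 12*U (v(U) = -6*(2*U - 1) = -6*(-1 + 2*U) = 6 - 12*U)
P(K) = 1/9 (P(K) = (K/K)/9 = (1/9)*1 = 1/9)
-89*P(-(1 + v(-4))) = -89*1/9 = -89/9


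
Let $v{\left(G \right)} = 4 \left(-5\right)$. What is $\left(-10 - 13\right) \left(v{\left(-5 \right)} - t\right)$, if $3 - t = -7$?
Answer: $690$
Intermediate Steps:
$t = 10$ ($t = 3 - -7 = 3 + 7 = 10$)
$v{\left(G \right)} = -20$
$\left(-10 - 13\right) \left(v{\left(-5 \right)} - t\right) = \left(-10 - 13\right) \left(-20 - 10\right) = - 23 \left(-20 - 10\right) = \left(-23\right) \left(-30\right) = 690$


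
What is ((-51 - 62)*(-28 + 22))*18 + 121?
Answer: 12325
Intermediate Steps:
((-51 - 62)*(-28 + 22))*18 + 121 = -113*(-6)*18 + 121 = 678*18 + 121 = 12204 + 121 = 12325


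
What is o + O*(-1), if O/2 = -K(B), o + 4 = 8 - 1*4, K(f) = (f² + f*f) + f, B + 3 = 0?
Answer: 30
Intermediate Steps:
B = -3 (B = -3 + 0 = -3)
K(f) = f + 2*f² (K(f) = (f² + f²) + f = 2*f² + f = f + 2*f²)
o = 0 (o = -4 + (8 - 1*4) = -4 + (8 - 4) = -4 + 4 = 0)
O = -30 (O = 2*(-(-3)*(1 + 2*(-3))) = 2*(-(-3)*(1 - 6)) = 2*(-(-3)*(-5)) = 2*(-1*15) = 2*(-15) = -30)
o + O*(-1) = 0 - 30*(-1) = 0 + 30 = 30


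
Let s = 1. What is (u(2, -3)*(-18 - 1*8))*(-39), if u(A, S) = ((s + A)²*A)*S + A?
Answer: -52728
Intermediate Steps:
u(A, S) = A + A*S*(1 + A)² (u(A, S) = ((1 + A)²*A)*S + A = (A*(1 + A)²)*S + A = A*S*(1 + A)² + A = A + A*S*(1 + A)²)
(u(2, -3)*(-18 - 1*8))*(-39) = ((2*(1 - 3*(1 + 2)²))*(-18 - 1*8))*(-39) = ((2*(1 - 3*3²))*(-18 - 8))*(-39) = ((2*(1 - 3*9))*(-26))*(-39) = ((2*(1 - 27))*(-26))*(-39) = ((2*(-26))*(-26))*(-39) = -52*(-26)*(-39) = 1352*(-39) = -52728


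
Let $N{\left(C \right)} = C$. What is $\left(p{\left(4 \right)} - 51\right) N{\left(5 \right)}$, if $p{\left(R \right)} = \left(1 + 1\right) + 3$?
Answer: $-230$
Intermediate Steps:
$p{\left(R \right)} = 5$ ($p{\left(R \right)} = 2 + 3 = 5$)
$\left(p{\left(4 \right)} - 51\right) N{\left(5 \right)} = \left(5 - 51\right) 5 = \left(-46\right) 5 = -230$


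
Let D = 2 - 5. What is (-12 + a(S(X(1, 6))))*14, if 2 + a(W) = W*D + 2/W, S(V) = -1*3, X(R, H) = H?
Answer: -238/3 ≈ -79.333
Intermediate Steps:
D = -3
S(V) = -3
a(W) = -2 - 3*W + 2/W (a(W) = -2 + (W*(-3) + 2/W) = -2 + (-3*W + 2/W) = -2 - 3*W + 2/W)
(-12 + a(S(X(1, 6))))*14 = (-12 + (-2 - 3*(-3) + 2/(-3)))*14 = (-12 + (-2 + 9 + 2*(-⅓)))*14 = (-12 + (-2 + 9 - ⅔))*14 = (-12 + 19/3)*14 = -17/3*14 = -238/3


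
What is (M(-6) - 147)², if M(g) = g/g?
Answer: 21316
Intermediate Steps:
M(g) = 1
(M(-6) - 147)² = (1 - 147)² = (-146)² = 21316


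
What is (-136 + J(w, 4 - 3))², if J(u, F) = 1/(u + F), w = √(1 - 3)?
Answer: (18767*I + 36720*√2)/(I + 2*√2) ≈ 18405.0 + 127.91*I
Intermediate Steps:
w = I*√2 (w = √(-2) = I*√2 ≈ 1.4142*I)
J(u, F) = 1/(F + u)
(-136 + J(w, 4 - 3))² = (-136 + 1/((4 - 3) + I*√2))² = (-136 + 1/(1 + I*√2))²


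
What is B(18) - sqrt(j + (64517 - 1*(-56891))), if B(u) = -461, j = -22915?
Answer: -461 - sqrt(98493) ≈ -774.84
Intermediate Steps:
B(18) - sqrt(j + (64517 - 1*(-56891))) = -461 - sqrt(-22915 + (64517 - 1*(-56891))) = -461 - sqrt(-22915 + (64517 + 56891)) = -461 - sqrt(-22915 + 121408) = -461 - sqrt(98493)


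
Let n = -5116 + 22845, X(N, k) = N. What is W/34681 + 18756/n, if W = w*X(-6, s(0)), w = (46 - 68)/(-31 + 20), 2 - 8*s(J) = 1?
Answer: 650264088/614859449 ≈ 1.0576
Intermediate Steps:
s(J) = 1/8 (s(J) = 1/4 - 1/8*1 = 1/4 - 1/8 = 1/8)
n = 17729
w = 2 (w = -22/(-11) = -22*(-1/11) = 2)
W = -12 (W = 2*(-6) = -12)
W/34681 + 18756/n = -12/34681 + 18756/17729 = 650264088/614859449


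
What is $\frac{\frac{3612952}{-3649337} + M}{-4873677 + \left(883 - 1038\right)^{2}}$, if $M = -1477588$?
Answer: $\frac{1348055043027}{4424503620181} \approx 0.30468$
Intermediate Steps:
$\frac{\frac{3612952}{-3649337} + M}{-4873677 + \left(883 - 1038\right)^{2}} = \frac{\frac{3612952}{-3649337} - 1477588}{-4873677 + \left(883 - 1038\right)^{2}} = \frac{3612952 \left(- \frac{1}{3649337}\right) - 1477588}{-4873677 + \left(-155\right)^{2}} = \frac{- \frac{3612952}{3649337} - 1477588}{-4873677 + 24025} = - \frac{5392220172108}{3649337 \left(-4849652\right)} = \left(- \frac{5392220172108}{3649337}\right) \left(- \frac{1}{4849652}\right) = \frac{1348055043027}{4424503620181}$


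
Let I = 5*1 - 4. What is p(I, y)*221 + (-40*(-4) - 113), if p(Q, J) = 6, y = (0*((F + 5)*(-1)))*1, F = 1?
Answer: 1373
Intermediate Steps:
y = 0 (y = (0*((1 + 5)*(-1)))*1 = (0*(6*(-1)))*1 = (0*(-6))*1 = 0*1 = 0)
I = 1 (I = 5 - 4 = 1)
p(I, y)*221 + (-40*(-4) - 113) = 6*221 + (-40*(-4) - 113) = 1326 + (160 - 113) = 1326 + 47 = 1373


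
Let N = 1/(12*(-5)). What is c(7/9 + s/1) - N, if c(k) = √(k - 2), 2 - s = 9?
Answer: 1/60 + I*√74/3 ≈ 0.016667 + 2.8674*I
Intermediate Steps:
s = -7 (s = 2 - 1*9 = 2 - 9 = -7)
c(k) = √(-2 + k)
N = -1/60 (N = 1/(-60) = -1/60 ≈ -0.016667)
c(7/9 + s/1) - N = √(-2 + (7/9 - 7/1)) - 1*(-1/60) = √(-2 + (7*(⅑) - 7*1)) + 1/60 = √(-2 + (7/9 - 7)) + 1/60 = √(-2 - 56/9) + 1/60 = √(-74/9) + 1/60 = I*√74/3 + 1/60 = 1/60 + I*√74/3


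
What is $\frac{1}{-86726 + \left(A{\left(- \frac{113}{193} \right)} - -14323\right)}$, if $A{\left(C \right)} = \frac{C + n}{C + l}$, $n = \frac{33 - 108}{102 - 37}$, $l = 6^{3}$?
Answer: $- \frac{540475}{39132015789} \approx -1.3812 \cdot 10^{-5}$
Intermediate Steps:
$l = 216$
$n = - \frac{15}{13}$ ($n = - \frac{75}{65} = \left(-75\right) \frac{1}{65} = - \frac{15}{13} \approx -1.1538$)
$A{\left(C \right)} = \frac{- \frac{15}{13} + C}{216 + C}$ ($A{\left(C \right)} = \frac{C - \frac{15}{13}}{C + 216} = \frac{- \frac{15}{13} + C}{216 + C}$)
$\frac{1}{-86726 + \left(A{\left(- \frac{113}{193} \right)} - -14323\right)} = \frac{1}{-86726 + \left(\frac{- \frac{15}{13} - \frac{113}{193}}{216 - \frac{113}{193}} - -14323\right)} = \frac{1}{-86726 + \left(\frac{- \frac{15}{13} - \frac{113}{193}}{216 - \frac{113}{193}} + 14323\right)} = \frac{1}{-86726 + \left(\frac{1}{\frac{41575}{193}} \left(- \frac{4364}{2509}\right) + 14323\right)} = \frac{1}{-86726 + \left(\frac{193}{41575} \left(- \frac{4364}{2509}\right) + 14323\right)} = \frac{1}{-86726 + \left(- \frac{4364}{540475} + 14323\right)} = \frac{1}{-86726 + \frac{7741219061}{540475}} = \frac{1}{- \frac{39132015789}{540475}} = - \frac{540475}{39132015789}$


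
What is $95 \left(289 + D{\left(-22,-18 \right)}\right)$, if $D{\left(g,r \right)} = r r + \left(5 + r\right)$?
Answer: $57000$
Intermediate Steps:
$D{\left(g,r \right)} = 5 + r + r^{2}$ ($D{\left(g,r \right)} = r^{2} + \left(5 + r\right) = 5 + r + r^{2}$)
$95 \left(289 + D{\left(-22,-18 \right)}\right) = 95 \left(289 + \left(5 - 18 + \left(-18\right)^{2}\right)\right) = 95 \left(289 + \left(5 - 18 + 324\right)\right) = 95 \left(289 + 311\right) = 95 \cdot 600 = 57000$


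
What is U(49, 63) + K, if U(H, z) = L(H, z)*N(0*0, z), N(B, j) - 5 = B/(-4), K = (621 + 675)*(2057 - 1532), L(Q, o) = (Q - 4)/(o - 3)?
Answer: 2721615/4 ≈ 6.8040e+5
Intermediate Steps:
L(Q, o) = (-4 + Q)/(-3 + o)
K = 680400 (K = 1296*525 = 680400)
N(B, j) = 5 - B/4 (N(B, j) = 5 + B/(-4) = 5 + B*(-¼) = 5 - B/4)
U(H, z) = 5*(-4 + H)/(-3 + z) (U(H, z) = ((-4 + H)/(-3 + z))*(5 - 0*0) = ((-4 + H)/(-3 + z))*(5 - ¼*0) = ((-4 + H)/(-3 + z))*(5 + 0) = ((-4 + H)/(-3 + z))*5 = 5*(-4 + H)/(-3 + z))
U(49, 63) + K = 5*(-4 + 49)/(-3 + 63) + 680400 = 5*45/60 + 680400 = 5*(1/60)*45 + 680400 = 15/4 + 680400 = 2721615/4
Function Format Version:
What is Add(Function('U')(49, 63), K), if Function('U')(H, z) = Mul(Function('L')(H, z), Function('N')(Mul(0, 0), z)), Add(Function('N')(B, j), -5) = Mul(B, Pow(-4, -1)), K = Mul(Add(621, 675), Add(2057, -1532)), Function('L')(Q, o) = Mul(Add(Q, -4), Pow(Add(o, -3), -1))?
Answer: Rational(2721615, 4) ≈ 6.8040e+5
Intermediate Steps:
Function('L')(Q, o) = Mul(Pow(Add(-3, o), -1), Add(-4, Q)) (Function('L')(Q, o) = Mul(Add(-4, Q), Pow(Add(-3, o), -1)) = Mul(Pow(Add(-3, o), -1), Add(-4, Q)))
K = 680400 (K = Mul(1296, 525) = 680400)
Function('N')(B, j) = Add(5, Mul(Rational(-1, 4), B)) (Function('N')(B, j) = Add(5, Mul(B, Pow(-4, -1))) = Add(5, Mul(B, Rational(-1, 4))) = Add(5, Mul(Rational(-1, 4), B)))
Function('U')(H, z) = Mul(5, Pow(Add(-3, z), -1), Add(-4, H)) (Function('U')(H, z) = Mul(Mul(Pow(Add(-3, z), -1), Add(-4, H)), Add(5, Mul(Rational(-1, 4), Mul(0, 0)))) = Mul(Mul(Pow(Add(-3, z), -1), Add(-4, H)), Add(5, Mul(Rational(-1, 4), 0))) = Mul(Mul(Pow(Add(-3, z), -1), Add(-4, H)), Add(5, 0)) = Mul(Mul(Pow(Add(-3, z), -1), Add(-4, H)), 5) = Mul(5, Pow(Add(-3, z), -1), Add(-4, H)))
Add(Function('U')(49, 63), K) = Add(Mul(5, Pow(Add(-3, 63), -1), Add(-4, 49)), 680400) = Add(Mul(5, Pow(60, -1), 45), 680400) = Add(Mul(5, Rational(1, 60), 45), 680400) = Add(Rational(15, 4), 680400) = Rational(2721615, 4)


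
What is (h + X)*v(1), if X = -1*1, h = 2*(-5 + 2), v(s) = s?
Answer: -7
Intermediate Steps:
h = -6 (h = 2*(-3) = -6)
X = -1
(h + X)*v(1) = (-6 - 1)*1 = -7*1 = -7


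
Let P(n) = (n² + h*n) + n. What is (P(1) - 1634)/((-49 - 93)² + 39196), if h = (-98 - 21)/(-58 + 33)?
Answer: -40681/1484000 ≈ -0.027413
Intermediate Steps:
h = 119/25 (h = -119/(-25) = -119*(-1/25) = 119/25 ≈ 4.7600)
P(n) = n² + 144*n/25 (P(n) = (n² + 119*n/25) + n = n² + 144*n/25)
(P(1) - 1634)/((-49 - 93)² + 39196) = ((1/25)*1*(144 + 25*1) - 1634)/((-49 - 93)² + 39196) = ((1/25)*1*(144 + 25) - 1634)/((-142)² + 39196) = ((1/25)*1*169 - 1634)/(20164 + 39196) = (169/25 - 1634)/59360 = -40681/25*1/59360 = -40681/1484000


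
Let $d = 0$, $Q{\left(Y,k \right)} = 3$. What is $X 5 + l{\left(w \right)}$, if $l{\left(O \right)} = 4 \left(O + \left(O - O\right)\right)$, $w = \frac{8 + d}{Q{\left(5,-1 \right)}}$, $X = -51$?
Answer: $- \frac{733}{3} \approx -244.33$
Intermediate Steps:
$w = \frac{8}{3}$ ($w = \frac{8 + 0}{3} = \frac{1}{3} \cdot 8 = \frac{8}{3} \approx 2.6667$)
$l{\left(O \right)} = 4 O$ ($l{\left(O \right)} = 4 \left(O + 0\right) = 4 O$)
$X 5 + l{\left(w \right)} = \left(-51\right) 5 + 4 \cdot \frac{8}{3} = -255 + \frac{32}{3} = - \frac{733}{3}$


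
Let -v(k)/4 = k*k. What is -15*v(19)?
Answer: 21660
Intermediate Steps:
v(k) = -4*k**2 (v(k) = -4*k*k = -4*k**2)
-15*v(19) = -(-60)*19**2 = -(-60)*361 = -15*(-1444) = 21660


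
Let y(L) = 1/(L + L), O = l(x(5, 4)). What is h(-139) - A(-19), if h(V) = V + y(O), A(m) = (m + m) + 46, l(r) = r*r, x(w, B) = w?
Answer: -7349/50 ≈ -146.98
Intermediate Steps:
l(r) = r**2
O = 25 (O = 5**2 = 25)
y(L) = 1/(2*L)
A(m) = 46 + 2*m (A(m) = 2*m + 46 = 46 + 2*m)
h(V) = 1/50 + V (h(V) = V + (1/2)/25 = V + (1/2)*(1/25) = V + 1/50 = 1/50 + V)
h(-139) - A(-19) = (1/50 - 139) - (46 + 2*(-19)) = -6949/50 - (46 - 38) = -6949/50 - 1*8 = -6949/50 - 8 = -7349/50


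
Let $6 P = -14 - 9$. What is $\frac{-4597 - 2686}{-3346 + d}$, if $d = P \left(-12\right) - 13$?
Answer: $\frac{7283}{3313} \approx 2.1983$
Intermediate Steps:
$P = - \frac{23}{6}$ ($P = \frac{-14 - 9}{6} = \frac{1}{6} \left(-23\right) = - \frac{23}{6} \approx -3.8333$)
$d = 33$ ($d = \left(- \frac{23}{6}\right) \left(-12\right) - 13 = 46 - 13 = 33$)
$\frac{-4597 - 2686}{-3346 + d} = \frac{-4597 - 2686}{-3346 + 33} = - \frac{7283}{-3313} = \left(-7283\right) \left(- \frac{1}{3313}\right) = \frac{7283}{3313}$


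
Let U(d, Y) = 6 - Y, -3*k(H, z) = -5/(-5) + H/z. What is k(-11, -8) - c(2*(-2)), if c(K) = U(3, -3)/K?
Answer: 35/24 ≈ 1.4583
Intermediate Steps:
k(H, z) = -⅓ - H/(3*z) (k(H, z) = -(-5/(-5) + H/z)/3 = -(-5*(-⅕) + H/z)/3 = -(1 + H/z)/3 = -⅓ - H/(3*z))
c(K) = 9/K (c(K) = (6 - 1*(-3))/K = (6 + 3)/K = 9/K)
k(-11, -8) - c(2*(-2)) = (⅓)*(-1*(-11) - 1*(-8))/(-8) - 9/(2*(-2)) = (⅓)*(-⅛)*(11 + 8) - 9/(-4) = (⅓)*(-⅛)*19 - 9*(-1)/4 = -19/24 - 1*(-9/4) = -19/24 + 9/4 = 35/24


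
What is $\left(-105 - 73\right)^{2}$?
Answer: $31684$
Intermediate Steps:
$\left(-105 - 73\right)^{2} = \left(-178\right)^{2} = 31684$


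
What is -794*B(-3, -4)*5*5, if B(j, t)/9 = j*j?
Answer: -1607850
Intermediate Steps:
B(j, t) = 9*j² (B(j, t) = 9*(j*j) = 9*j²)
-794*B(-3, -4)*5*5 = -794*(9*(-3)²)*5*5 = -794*(9*9)*5*5 = -794*81*5*5 = -321570*5 = -794*2025 = -1607850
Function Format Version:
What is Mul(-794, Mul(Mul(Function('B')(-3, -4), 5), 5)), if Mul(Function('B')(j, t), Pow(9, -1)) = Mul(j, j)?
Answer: -1607850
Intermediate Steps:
Function('B')(j, t) = Mul(9, Pow(j, 2)) (Function('B')(j, t) = Mul(9, Mul(j, j)) = Mul(9, Pow(j, 2)))
Mul(-794, Mul(Mul(Function('B')(-3, -4), 5), 5)) = Mul(-794, Mul(Mul(Mul(9, Pow(-3, 2)), 5), 5)) = Mul(-794, Mul(Mul(Mul(9, 9), 5), 5)) = Mul(-794, Mul(Mul(81, 5), 5)) = Mul(-794, Mul(405, 5)) = Mul(-794, 2025) = -1607850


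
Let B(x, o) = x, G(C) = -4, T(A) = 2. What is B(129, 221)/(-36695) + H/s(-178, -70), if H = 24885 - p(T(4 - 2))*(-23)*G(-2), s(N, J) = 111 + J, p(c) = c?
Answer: 22107266/36695 ≈ 602.46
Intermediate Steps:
H = 24701 (H = 24885 - 2*(-23)*(-4) = 24885 - (-46)*(-4) = 24885 - 1*184 = 24885 - 184 = 24701)
B(129, 221)/(-36695) + H/s(-178, -70) = 129/(-36695) + 24701/(111 - 70) = 129*(-1/36695) + 24701/41 = -129/36695 + 24701*(1/41) = -129/36695 + 24701/41 = 22107266/36695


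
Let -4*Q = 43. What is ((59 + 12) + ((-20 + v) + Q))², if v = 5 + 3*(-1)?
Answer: 28561/16 ≈ 1785.1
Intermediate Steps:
Q = -43/4 (Q = -¼*43 = -43/4 ≈ -10.750)
v = 2 (v = 5 - 3 = 2)
((59 + 12) + ((-20 + v) + Q))² = ((59 + 12) + ((-20 + 2) - 43/4))² = (71 + (-18 - 43/4))² = (71 - 115/4)² = (169/4)² = 28561/16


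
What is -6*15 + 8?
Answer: -82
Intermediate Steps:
-6*15 + 8 = -90 + 8 = -82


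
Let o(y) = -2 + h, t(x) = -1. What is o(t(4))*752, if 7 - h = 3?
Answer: 1504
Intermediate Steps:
h = 4 (h = 7 - 1*3 = 7 - 3 = 4)
o(y) = 2 (o(y) = -2 + 4 = 2)
o(t(4))*752 = 2*752 = 1504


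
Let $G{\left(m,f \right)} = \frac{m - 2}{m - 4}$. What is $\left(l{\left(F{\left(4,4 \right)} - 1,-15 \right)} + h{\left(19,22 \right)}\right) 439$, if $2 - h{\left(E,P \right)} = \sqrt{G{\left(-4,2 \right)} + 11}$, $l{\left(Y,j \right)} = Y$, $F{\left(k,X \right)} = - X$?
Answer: $-1317 - \frac{439 \sqrt{47}}{2} \approx -2821.8$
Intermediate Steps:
$G{\left(m,f \right)} = \frac{-2 + m}{-4 + m}$
$h{\left(E,P \right)} = 2 - \frac{\sqrt{47}}{2}$ ($h{\left(E,P \right)} = 2 - \sqrt{\frac{-2 - 4}{-4 - 4} + 11} = 2 - \sqrt{\frac{1}{-8} \left(-6\right) + 11} = 2 - \sqrt{\left(- \frac{1}{8}\right) \left(-6\right) + 11} = 2 - \sqrt{\frac{3}{4} + 11} = 2 - \sqrt{\frac{47}{4}} = 2 - \frac{\sqrt{47}}{2}$)
$\left(l{\left(F{\left(4,4 \right)} - 1,-15 \right)} + h{\left(19,22 \right)}\right) 439 = \left(\left(\left(-1\right) 4 - 1\right) + \left(2 - \frac{\sqrt{47}}{2}\right)\right) 439 = \left(\left(-4 - 1\right) + \left(2 - \frac{\sqrt{47}}{2}\right)\right) 439 = \left(-5 + \left(2 - \frac{\sqrt{47}}{2}\right)\right) 439 = \left(-3 - \frac{\sqrt{47}}{2}\right) 439 = -1317 - \frac{439 \sqrt{47}}{2}$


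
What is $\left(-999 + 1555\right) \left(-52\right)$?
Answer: $-28912$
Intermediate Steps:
$\left(-999 + 1555\right) \left(-52\right) = 556 \left(-52\right) = -28912$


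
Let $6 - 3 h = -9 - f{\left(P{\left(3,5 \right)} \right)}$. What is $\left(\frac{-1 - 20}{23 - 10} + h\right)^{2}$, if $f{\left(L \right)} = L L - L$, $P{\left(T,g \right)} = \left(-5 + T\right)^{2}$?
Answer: $\frac{9216}{169} \approx 54.533$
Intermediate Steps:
$f{\left(L \right)} = L^{2} - L$
$h = 9$ ($h = 2 - \frac{-9 - \left(-5 + 3\right)^{2} \left(-1 + \left(-5 + 3\right)^{2}\right)}{3} = 2 - \frac{-9 - \left(-2\right)^{2} \left(-1 + \left(-2\right)^{2}\right)}{3} = 2 - \frac{-9 - 4 \left(-1 + 4\right)}{3} = 2 - \frac{-9 - 4 \cdot 3}{3} = 2 - \frac{-9 - 12}{3} = 2 - -7 = 2 + 7 = 9$)
$\left(\frac{-1 - 20}{23 - 10} + h\right)^{2} = \left(\frac{-1 - 20}{23 - 10} + 9\right)^{2} = \left(- \frac{21}{13} + 9\right)^{2} = \left(\frac{96}{13}\right)^{2} = \frac{9216}{169}$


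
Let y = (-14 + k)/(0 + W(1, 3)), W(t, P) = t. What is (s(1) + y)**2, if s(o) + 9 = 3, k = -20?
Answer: 1600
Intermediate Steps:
s(o) = -6 (s(o) = -9 + 3 = -6)
y = -34 (y = (-14 - 20)/(0 + 1) = -34/1 = -34*1 = -34)
(s(1) + y)**2 = (-6 - 34)**2 = (-40)**2 = 1600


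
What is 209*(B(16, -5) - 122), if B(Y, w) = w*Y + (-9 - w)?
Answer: -43054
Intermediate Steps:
B(Y, w) = -9 - w + Y*w (B(Y, w) = Y*w + (-9 - w) = -9 - w + Y*w)
209*(B(16, -5) - 122) = 209*((-9 - 1*(-5) + 16*(-5)) - 122) = 209*((-9 + 5 - 80) - 122) = 209*(-84 - 122) = 209*(-206) = -43054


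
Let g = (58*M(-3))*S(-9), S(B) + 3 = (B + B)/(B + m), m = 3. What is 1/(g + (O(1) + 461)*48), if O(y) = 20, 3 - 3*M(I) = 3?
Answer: 1/23088 ≈ 4.3313e-5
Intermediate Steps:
M(I) = 0 (M(I) = 1 - ⅓*3 = 1 - 1 = 0)
S(B) = -3 + 2*B/(3 + B) (S(B) = -3 + (B + B)/(B + 3) = -3 + (2*B)/(3 + B) = -3 + 2*B/(3 + B))
g = 0 (g = (58*0)*((-9 - 1*(-9))/(3 - 9)) = 0*((-9 + 9)/(-6)) = 0*(-⅙*0) = 0*0 = 0)
1/(g + (O(1) + 461)*48) = 1/(0 + (20 + 461)*48) = 1/(0 + 481*48) = 1/(0 + 23088) = 1/23088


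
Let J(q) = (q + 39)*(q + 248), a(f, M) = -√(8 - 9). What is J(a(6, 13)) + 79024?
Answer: 88695 - 287*I ≈ 88695.0 - 287.0*I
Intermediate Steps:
a(f, M) = -I (a(f, M) = -√(-1) = -I)
J(q) = (39 + q)*(248 + q)
J(a(6, 13)) + 79024 = (9672 + (-I)² + 287*(-I)) + 79024 = (9672 - 1 - 287*I) + 79024 = (9671 - 287*I) + 79024 = 88695 - 287*I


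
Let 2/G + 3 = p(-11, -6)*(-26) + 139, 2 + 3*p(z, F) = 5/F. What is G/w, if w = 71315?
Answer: 18/103050175 ≈ 1.7467e-7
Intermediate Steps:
p(z, F) = -⅔ + 5/(3*F) (p(z, F) = -⅔ + (5/F)/3 = -⅔ + 5/(3*F))
G = 18/1445 (G = 2/(-3 + (((⅓)*(5 - 2*(-6))/(-6))*(-26) + 139)) = 2/(-3 + (((⅓)*(-⅙)*(5 + 12))*(-26) + 139)) = 2/(-3 + (((⅓)*(-⅙)*17)*(-26) + 139)) = 2/(-3 + (-17/18*(-26) + 139)) = 2/(-3 + (221/9 + 139)) = 2/(-3 + 1472/9) = 2/(1445/9) = 2*(9/1445) = 18/1445 ≈ 0.012457)
G/w = (18/1445)/71315 = (18/1445)*(1/71315) = 18/103050175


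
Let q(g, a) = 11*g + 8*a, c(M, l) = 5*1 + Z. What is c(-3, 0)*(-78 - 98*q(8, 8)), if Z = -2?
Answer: -44922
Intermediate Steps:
c(M, l) = 3 (c(M, l) = 5*1 - 2 = 5 - 2 = 3)
q(g, a) = 8*a + 11*g
c(-3, 0)*(-78 - 98*q(8, 8)) = 3*(-78 - 98*(8*8 + 11*8)) = 3*(-78 - 98*(64 + 88)) = 3*(-78 - 98*152) = 3*(-78 - 14896) = 3*(-14974) = -44922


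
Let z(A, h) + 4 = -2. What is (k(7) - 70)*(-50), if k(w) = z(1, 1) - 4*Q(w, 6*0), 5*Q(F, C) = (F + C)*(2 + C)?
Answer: 4360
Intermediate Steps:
Q(F, C) = (2 + C)*(C + F)/5 (Q(F, C) = ((F + C)*(2 + C))/5 = ((C + F)*(2 + C))/5 = ((2 + C)*(C + F))/5 = (2 + C)*(C + F)/5)
z(A, h) = -6 (z(A, h) = -4 - 2 = -6)
k(w) = -6 - 8*w/5 (k(w) = -6 - 4*((6*0)²/5 + 2*(6*0)/5 + 2*w/5 + (6*0)*w/5) = -6 - 4*((⅕)*0² + (⅖)*0 + 2*w/5 + (⅕)*0*w) = -6 - 4*((⅕)*0 + 0 + 2*w/5 + 0) = -6 - 4*(0 + 0 + 2*w/5 + 0) = -6 - 8*w/5)
(k(7) - 70)*(-50) = ((-6 - 8/5*7) - 70)*(-50) = ((-6 - 56/5) - 70)*(-50) = (-86/5 - 70)*(-50) = -436/5*(-50) = 4360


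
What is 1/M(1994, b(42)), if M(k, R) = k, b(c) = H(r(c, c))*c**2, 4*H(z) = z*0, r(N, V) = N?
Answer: 1/1994 ≈ 0.00050150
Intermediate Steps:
H(z) = 0 (H(z) = (z*0)/4 = (1/4)*0 = 0)
b(c) = 0 (b(c) = 0*c**2 = 0)
1/M(1994, b(42)) = 1/1994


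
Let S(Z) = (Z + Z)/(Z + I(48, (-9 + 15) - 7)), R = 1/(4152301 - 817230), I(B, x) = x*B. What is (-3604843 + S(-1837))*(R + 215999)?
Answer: -979003613456239720866/1257321767 ≈ -7.7864e+11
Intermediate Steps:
I(B, x) = B*x
R = 1/3335071 ≈ 2.9984e-7
S(Z) = 2*Z/(-48 + Z) (S(Z) = (Z + Z)/(Z + 48*((-9 + 15) - 7)) = (2*Z)/(Z + 48*(6 - 7)) = (2*Z)/(Z + 48*(-1)) = (2*Z)/(Z - 48) = (2*Z)/(-48 + Z) = 2*Z/(-48 + Z))
(-3604843 + S(-1837))*(R + 215999) = (-3604843 + 2*(-1837)/(-48 - 1837))*(1/3335071 + 215999) = (-3604843 + 2*(-1837)/(-1885))*(720372000930/3335071) = (-3604843 + 2*(-1837)*(-1/1885))*(720372000930/3335071) = (-3604843 + 3674/1885)*(720372000930/3335071) = -6795125381/1885*720372000930/3335071 = -979003613456239720866/1257321767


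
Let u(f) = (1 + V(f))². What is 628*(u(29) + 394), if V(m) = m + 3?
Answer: 931324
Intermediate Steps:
V(m) = 3 + m
u(f) = (4 + f)² (u(f) = (1 + (3 + f))² = (4 + f)²)
628*(u(29) + 394) = 628*((4 + 29)² + 394) = 628*(33² + 394) = 628*(1089 + 394) = 628*1483 = 931324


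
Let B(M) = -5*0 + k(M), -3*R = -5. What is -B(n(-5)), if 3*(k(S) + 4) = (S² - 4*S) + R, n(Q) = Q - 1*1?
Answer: -149/9 ≈ -16.556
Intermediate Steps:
R = 5/3 (R = -⅓*(-5) = 5/3 ≈ 1.6667)
n(Q) = -1 + Q (n(Q) = Q - 1 = -1 + Q)
k(S) = -31/9 - 4*S/3 + S²/3 (k(S) = -4 + ((S² - 4*S) + 5/3)/3 = -4 + (5/3 + S² - 4*S)/3 = -4 + (5/9 - 4*S/3 + S²/3) = -31/9 - 4*S/3 + S²/3)
B(M) = -31/9 - 4*M/3 + M²/3 (B(M) = -5*0 + (-31/9 - 4*M/3 + M²/3) = 0 + (-31/9 - 4*M/3 + M²/3) = -31/9 - 4*M/3 + M²/3)
-B(n(-5)) = -(-31/9 - 4*(-1 - 5)/3 + (-1 - 5)²/3) = -(-31/9 - 4/3*(-6) + (⅓)*(-6)²) = -(-31/9 + 8 + (⅓)*36) = -(-31/9 + 8 + 12) = -1*149/9 = -149/9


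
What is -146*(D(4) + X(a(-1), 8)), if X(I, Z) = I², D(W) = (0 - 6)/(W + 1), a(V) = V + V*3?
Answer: -10804/5 ≈ -2160.8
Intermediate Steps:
a(V) = 4*V (a(V) = V + 3*V = 4*V)
D(W) = -6/(1 + W)
-146*(D(4) + X(a(-1), 8)) = -146*(-6/(1 + 4) + (4*(-1))²) = -146*(-6/5 + (-4)²) = -146*(-6*⅕ + 16) = -146*(-6/5 + 16) = -146*74/5 = -10804/5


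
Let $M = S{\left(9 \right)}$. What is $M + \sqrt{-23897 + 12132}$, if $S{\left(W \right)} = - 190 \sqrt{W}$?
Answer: $-570 + i \sqrt{11765} \approx -570.0 + 108.47 i$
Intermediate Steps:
$M = -570$ ($M = - 190 \sqrt{9} = \left(-190\right) 3 = -570$)
$M + \sqrt{-23897 + 12132} = -570 + \sqrt{-23897 + 12132} = -570 + \sqrt{-11765} = -570 + i \sqrt{11765}$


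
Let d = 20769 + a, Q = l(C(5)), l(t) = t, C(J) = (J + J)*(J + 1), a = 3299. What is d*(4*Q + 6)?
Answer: 5920728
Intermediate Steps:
C(J) = 2*J*(1 + J) (C(J) = (2*J)*(1 + J) = 2*J*(1 + J))
Q = 60 (Q = 2*5*(1 + 5) = 2*5*6 = 60)
d = 24068 (d = 20769 + 3299 = 24068)
d*(4*Q + 6) = 24068*(4*60 + 6) = 24068*(240 + 6) = 24068*246 = 5920728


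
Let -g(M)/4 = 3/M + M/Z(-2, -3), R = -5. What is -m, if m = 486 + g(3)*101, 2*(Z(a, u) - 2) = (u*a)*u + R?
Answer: -3982/19 ≈ -209.58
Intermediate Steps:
Z(a, u) = -½ + a*u²/2 (Z(a, u) = 2 + ((u*a)*u - 5)/2 = 2 + ((a*u)*u - 5)/2 = 2 + (a*u² - 5)/2 = 2 + (-5 + a*u²)/2 = 2 + (-5/2 + a*u²/2) = -½ + a*u²/2)
g(M) = -12/M + 8*M/19 (g(M) = -4*(3/M + M/(-½ + (½)*(-2)*(-3)²)) = -4*(3/M + M/(-½ + (½)*(-2)*9)) = -4*(3/M + M/(-½ - 9)) = -4*(3/M + M/(-19/2)) = -4*(3/M + M*(-2/19)) = -4*(3/M - 2*M/19) = -12/M + 8*M/19)
m = 3982/19 (m = 486 + (-12/3 + (8/19)*3)*101 = 486 + (-12*⅓ + 24/19)*101 = 486 + (-4 + 24/19)*101 = 486 - 52/19*101 = 486 - 5252/19 = 3982/19 ≈ 209.58)
-m = -1*3982/19 = -3982/19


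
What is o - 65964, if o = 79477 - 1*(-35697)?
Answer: 49210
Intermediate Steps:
o = 115174 (o = 79477 + 35697 = 115174)
o - 65964 = 115174 - 65964 = 49210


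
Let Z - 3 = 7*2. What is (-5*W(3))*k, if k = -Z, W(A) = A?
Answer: 255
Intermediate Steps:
Z = 17 (Z = 3 + 7*2 = 3 + 14 = 17)
k = -17 (k = -1*17 = -17)
(-5*W(3))*k = -5*3*(-17) = -15*(-17) = 255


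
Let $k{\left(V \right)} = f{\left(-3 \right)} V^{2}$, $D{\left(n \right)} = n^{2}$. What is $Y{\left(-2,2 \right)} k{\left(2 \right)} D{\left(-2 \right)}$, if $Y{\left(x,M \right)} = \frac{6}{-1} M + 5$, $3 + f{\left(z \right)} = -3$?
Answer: $672$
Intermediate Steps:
$f{\left(z \right)} = -6$ ($f{\left(z \right)} = -3 - 3 = -6$)
$k{\left(V \right)} = - 6 V^{2}$
$Y{\left(x,M \right)} = 5 - 6 M$ ($Y{\left(x,M \right)} = 6 \left(-1\right) M + 5 = - 6 M + 5 = 5 - 6 M$)
$Y{\left(-2,2 \right)} k{\left(2 \right)} D{\left(-2 \right)} = \left(5 - 12\right) \left(- 6 \cdot 2^{2}\right) \left(-2\right)^{2} = \left(5 - 12\right) \left(\left(-6\right) 4\right) 4 = \left(-7\right) \left(-24\right) 4 = 168 \cdot 4 = 672$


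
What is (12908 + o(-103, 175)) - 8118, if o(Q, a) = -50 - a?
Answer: 4565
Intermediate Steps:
(12908 + o(-103, 175)) - 8118 = (12908 + (-50 - 1*175)) - 8118 = (12908 + (-50 - 175)) - 8118 = (12908 - 225) - 8118 = 12683 - 8118 = 4565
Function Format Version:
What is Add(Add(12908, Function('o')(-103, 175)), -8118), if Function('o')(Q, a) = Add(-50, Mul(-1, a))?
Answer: 4565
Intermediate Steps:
Add(Add(12908, Function('o')(-103, 175)), -8118) = Add(Add(12908, Add(-50, Mul(-1, 175))), -8118) = Add(Add(12908, Add(-50, -175)), -8118) = Add(Add(12908, -225), -8118) = Add(12683, -8118) = 4565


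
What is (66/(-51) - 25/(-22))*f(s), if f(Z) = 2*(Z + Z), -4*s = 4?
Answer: 118/187 ≈ 0.63102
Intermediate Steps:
s = -1 (s = -¼*4 = -1)
f(Z) = 4*Z (f(Z) = 2*(2*Z) = 4*Z)
(66/(-51) - 25/(-22))*f(s) = (66/(-51) - 25/(-22))*(4*(-1)) = (66*(-1/51) - 25*(-1/22))*(-4) = (-22/17 + 25/22)*(-4) = -59/374*(-4) = 118/187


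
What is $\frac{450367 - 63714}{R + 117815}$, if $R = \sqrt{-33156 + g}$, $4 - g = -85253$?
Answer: $\frac{45553523195}{13880322124} - \frac{1159959 \sqrt{5789}}{13880322124} \approx 3.2755$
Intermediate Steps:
$g = 85257$ ($g = 4 - -85253 = 4 + 85253 = 85257$)
$R = 3 \sqrt{5789}$ ($R = \sqrt{-33156 + 85257} = \sqrt{52101} = 3 \sqrt{5789} \approx 228.26$)
$\frac{450367 - 63714}{R + 117815} = \frac{450367 - 63714}{3 \sqrt{5789} + 117815} = \frac{386653}{117815 + 3 \sqrt{5789}}$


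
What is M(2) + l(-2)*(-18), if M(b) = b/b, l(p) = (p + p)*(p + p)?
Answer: -287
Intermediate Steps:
l(p) = 4*p**2 (l(p) = (2*p)*(2*p) = 4*p**2)
M(b) = 1
M(2) + l(-2)*(-18) = 1 + (4*(-2)**2)*(-18) = 1 + (4*4)*(-18) = 1 + 16*(-18) = 1 - 288 = -287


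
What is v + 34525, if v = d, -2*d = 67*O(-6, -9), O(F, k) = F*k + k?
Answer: 66035/2 ≈ 33018.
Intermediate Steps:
O(F, k) = k + F*k
d = -3015/2 (d = -67*(-9*(1 - 6))/2 = -67*(-9*(-5))/2 = -67*45/2 = -1/2*3015 = -3015/2 ≈ -1507.5)
v = -3015/2 ≈ -1507.5
v + 34525 = -3015/2 + 34525 = 66035/2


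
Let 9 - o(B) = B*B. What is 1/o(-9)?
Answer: -1/72 ≈ -0.013889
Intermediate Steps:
o(B) = 9 - B² (o(B) = 9 - B*B = 9 - B²)
1/o(-9) = 1/(9 - 1*(-9)²) = 1/(9 - 1*81) = 1/(9 - 81) = 1/(-72) = -1/72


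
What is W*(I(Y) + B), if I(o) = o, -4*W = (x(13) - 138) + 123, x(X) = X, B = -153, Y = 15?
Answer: -69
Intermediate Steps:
W = ½ (W = -((13 - 138) + 123)/4 = -(-125 + 123)/4 = -¼*(-2) = ½ ≈ 0.50000)
W*(I(Y) + B) = (15 - 153)/2 = (½)*(-138) = -69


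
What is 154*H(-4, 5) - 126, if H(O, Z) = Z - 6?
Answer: -280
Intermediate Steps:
H(O, Z) = -6 + Z
154*H(-4, 5) - 126 = 154*(-6 + 5) - 126 = 154*(-1) - 126 = -154 - 126 = -280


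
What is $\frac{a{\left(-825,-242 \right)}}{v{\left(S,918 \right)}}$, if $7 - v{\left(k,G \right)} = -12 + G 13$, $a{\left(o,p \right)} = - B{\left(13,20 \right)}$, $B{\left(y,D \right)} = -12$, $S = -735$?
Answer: $- \frac{12}{11915} \approx -0.0010071$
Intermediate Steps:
$a{\left(o,p \right)} = 12$ ($a{\left(o,p \right)} = \left(-1\right) \left(-12\right) = 12$)
$v{\left(k,G \right)} = 19 - 13 G$ ($v{\left(k,G \right)} = 7 - \left(-12 + G 13\right) = 7 - \left(-12 + 13 G\right) = 19 - 13 G$)
$\frac{a{\left(-825,-242 \right)}}{v{\left(S,918 \right)}} = \frac{12}{19 - 11934} = \frac{12}{-11915} = 12 \left(- \frac{1}{11915}\right) = - \frac{12}{11915}$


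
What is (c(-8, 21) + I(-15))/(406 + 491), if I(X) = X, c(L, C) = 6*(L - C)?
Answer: -63/299 ≈ -0.21070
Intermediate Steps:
c(L, C) = -6*C + 6*L
(c(-8, 21) + I(-15))/(406 + 491) = ((-6*21 + 6*(-8)) - 15)/(406 + 491) = ((-126 - 48) - 15)/897 = (-174 - 15)*(1/897) = -189*1/897 = -63/299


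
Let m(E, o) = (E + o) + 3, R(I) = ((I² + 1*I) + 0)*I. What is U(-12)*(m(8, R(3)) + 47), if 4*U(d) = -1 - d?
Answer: 517/2 ≈ 258.50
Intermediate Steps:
R(I) = I*(I + I²) (R(I) = ((I² + I) + 0)*I = ((I + I²) + 0)*I = (I + I²)*I = I*(I + I²))
U(d) = -¼ - d/4 (U(d) = (-1 - d)/4 = -¼ - d/4)
m(E, o) = 3 + E + o
U(-12)*(m(8, R(3)) + 47) = (-¼ - ¼*(-12))*((3 + 8 + 3²*(1 + 3)) + 47) = (-¼ + 3)*((3 + 8 + 9*4) + 47) = 11*((3 + 8 + 36) + 47)/4 = 11*(47 + 47)/4 = (11/4)*94 = 517/2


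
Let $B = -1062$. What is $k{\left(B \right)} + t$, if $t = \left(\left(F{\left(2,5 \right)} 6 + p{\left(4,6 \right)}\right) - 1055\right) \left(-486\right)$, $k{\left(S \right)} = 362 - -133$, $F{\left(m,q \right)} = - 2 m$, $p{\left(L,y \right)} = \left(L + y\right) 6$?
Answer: $495729$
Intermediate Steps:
$p{\left(L,y \right)} = 6 L + 6 y$
$k{\left(S \right)} = 495$ ($k{\left(S \right)} = 362 + 133 = 495$)
$t = 495234$ ($t = \left(\left(\left(-2\right) 2 \cdot 6 + \left(6 \cdot 4 + 6 \cdot 6\right)\right) - 1055\right) \left(-486\right) = \left(\left(\left(-4\right) 6 + \left(24 + 36\right)\right) - 1055\right) \left(-486\right) = \left(\left(-24 + 60\right) - 1055\right) \left(-486\right) = \left(36 - 1055\right) \left(-486\right) = \left(-1019\right) \left(-486\right) = 495234$)
$k{\left(B \right)} + t = 495 + 495234 = 495729$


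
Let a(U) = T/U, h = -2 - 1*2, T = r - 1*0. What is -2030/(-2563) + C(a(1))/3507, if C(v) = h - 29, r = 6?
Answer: 2344877/2996147 ≈ 0.78263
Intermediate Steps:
T = 6 (T = 6 - 1*0 = 6 + 0 = 6)
h = -4 (h = -2 - 2 = -4)
a(U) = 6/U
C(v) = -33 (C(v) = -4 - 29 = -33)
-2030/(-2563) + C(a(1))/3507 = -2030/(-2563) - 33/3507 = -2030*(-1/2563) - 33*1/3507 = 2030/2563 - 11/1169 = 2344877/2996147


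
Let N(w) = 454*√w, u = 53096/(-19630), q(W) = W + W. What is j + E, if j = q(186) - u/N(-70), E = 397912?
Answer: 398284 - 6637*I*√70/77980175 ≈ 3.9828e+5 - 0.00071209*I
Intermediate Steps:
q(W) = 2*W
u = -26548/9815 (u = 53096*(-1/19630) = -26548/9815 ≈ -2.7048)
j = 372 - 6637*I*√70/77980175 (j = 2*186 - (-26548)/(9815*(454*√(-70))) = 372 - (-26548)/(9815*(454*(I*√70))) = 372 - (-26548)/(9815*(454*I*√70)) = 372 - (-26548)*(-I*√70/31780)/9815 = 372 - 6637*I*√70/77980175 ≈ 372.0 - 0.00071209*I)
j + E = (372 - 6637*I*√70/77980175) + 397912 = 398284 - 6637*I*√70/77980175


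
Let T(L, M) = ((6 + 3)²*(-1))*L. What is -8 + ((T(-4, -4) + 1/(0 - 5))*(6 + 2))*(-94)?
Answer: -1217528/5 ≈ -2.4351e+5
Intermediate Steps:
T(L, M) = -81*L (T(L, M) = (9²*(-1))*L = (81*(-1))*L = -81*L)
-8 + ((T(-4, -4) + 1/(0 - 5))*(6 + 2))*(-94) = -8 + ((-81*(-4) + 1/(0 - 5))*(6 + 2))*(-94) = -8 + ((324 + 1/(-5))*8)*(-94) = -8 + ((324 - ⅕)*8)*(-94) = -8 + ((1619/5)*8)*(-94) = -8 + (12952/5)*(-94) = -8 - 1217488/5 = -1217528/5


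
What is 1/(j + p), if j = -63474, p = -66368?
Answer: -1/129842 ≈ -7.7017e-6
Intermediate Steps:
1/(j + p) = 1/(-63474 - 66368) = 1/(-129842) = -1/129842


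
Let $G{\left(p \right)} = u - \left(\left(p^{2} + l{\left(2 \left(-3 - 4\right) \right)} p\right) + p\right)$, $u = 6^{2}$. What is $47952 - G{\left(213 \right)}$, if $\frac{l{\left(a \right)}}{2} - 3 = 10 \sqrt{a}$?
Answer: $94776 + 4260 i \sqrt{14} \approx 94776.0 + 15939.0 i$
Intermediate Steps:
$u = 36$
$l{\left(a \right)} = 6 + 20 \sqrt{a}$ ($l{\left(a \right)} = 6 + 2 \cdot 10 \sqrt{a} = 6 + 20 \sqrt{a}$)
$G{\left(p \right)} = 36 - p - p^{2} - p \left(6 + 20 i \sqrt{14}\right)$ ($G{\left(p \right)} = 36 - \left(\left(p^{2} + \left(6 + 20 \sqrt{2 \left(-3 - 4\right)}\right) p\right) + p\right) = 36 - \left(\left(p^{2} + \left(6 + 20 \sqrt{2 \left(-7\right)}\right) p\right) + p\right) = 36 - \left(\left(p^{2} + \left(6 + 20 \sqrt{-14}\right) p\right) + p\right) = 36 - \left(\left(p^{2} + \left(6 + 20 i \sqrt{14}\right) p\right) + p\right) = 36 - \left(\left(p^{2} + p \left(6 + 20 i \sqrt{14}\right)\right) + p\right) = 36 - \left(p + p^{2} + p \left(6 + 20 i \sqrt{14}\right)\right) = 36 - p - p^{2} - p \left(6 + 20 i \sqrt{14}\right)$)
$47952 - G{\left(213 \right)} = 47952 - \left(36 - 213^{2} - 1491 - 20 i 213 \sqrt{14}\right) = 47952 - \left(36 - 45369 - 1491 - 4260 i \sqrt{14}\right) = 47952 - \left(-46824 - 4260 i \sqrt{14}\right) = 47952 + \left(46824 + 4260 i \sqrt{14}\right) = 94776 + 4260 i \sqrt{14}$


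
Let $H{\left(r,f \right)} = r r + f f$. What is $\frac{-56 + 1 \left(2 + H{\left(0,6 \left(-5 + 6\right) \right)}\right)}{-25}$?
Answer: $\frac{18}{25} \approx 0.72$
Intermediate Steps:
$H{\left(r,f \right)} = f^{2} + r^{2}$ ($H{\left(r,f \right)} = r^{2} + f^{2} = f^{2} + r^{2}$)
$\frac{-56 + 1 \left(2 + H{\left(0,6 \left(-5 + 6\right) \right)}\right)}{-25} = \frac{-56 + 1 \left(2 + \left(\left(6 \left(-5 + 6\right)\right)^{2} + 0^{2}\right)\right)}{-25} = \left(-56 + 1 \left(2 + \left(\left(6 \cdot 1\right)^{2} + 0\right)\right)\right) \left(- \frac{1}{25}\right) = \left(-56 + 1 \left(2 + \left(6^{2} + 0\right)\right)\right) \left(- \frac{1}{25}\right) = \left(-56 + 1 \left(2 + \left(36 + 0\right)\right)\right) \left(- \frac{1}{25}\right) = \left(-56 + 1 \left(2 + 36\right)\right) \left(- \frac{1}{25}\right) = \left(-56 + 1 \cdot 38\right) \left(- \frac{1}{25}\right) = \left(-56 + 38\right) \left(- \frac{1}{25}\right) = \left(-18\right) \left(- \frac{1}{25}\right) = \frac{18}{25}$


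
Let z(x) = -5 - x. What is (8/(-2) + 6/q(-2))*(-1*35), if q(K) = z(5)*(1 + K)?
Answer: 119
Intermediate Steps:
q(K) = -10 - 10*K (q(K) = (-5 - 1*5)*(1 + K) = (-5 - 5)*(1 + K) = -10*(1 + K) = -10 - 10*K)
(8/(-2) + 6/q(-2))*(-1*35) = (8/(-2) + 6/(-10 - 10*(-2)))*(-1*35) = (8*(-½) + 6/(-10 + 20))*(-35) = (-4 + 6/10)*(-35) = (-4 + 6*(⅒))*(-35) = (-4 + ⅗)*(-35) = -17/5*(-35) = 119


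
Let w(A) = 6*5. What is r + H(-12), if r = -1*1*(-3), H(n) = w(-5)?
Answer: 33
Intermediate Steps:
w(A) = 30
H(n) = 30
r = 3 (r = -1*(-3) = 3)
r + H(-12) = 3 + 30 = 33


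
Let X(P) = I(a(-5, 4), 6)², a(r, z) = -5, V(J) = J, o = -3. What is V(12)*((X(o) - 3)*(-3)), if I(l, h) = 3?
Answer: -216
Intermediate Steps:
X(P) = 9 (X(P) = 3² = 9)
V(12)*((X(o) - 3)*(-3)) = 12*((9 - 3)*(-3)) = 12*(6*(-3)) = 12*(-18) = -216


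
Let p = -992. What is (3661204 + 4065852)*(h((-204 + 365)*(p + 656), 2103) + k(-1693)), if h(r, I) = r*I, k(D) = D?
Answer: -879073015259536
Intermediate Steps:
h(r, I) = I*r
(3661204 + 4065852)*(h((-204 + 365)*(p + 656), 2103) + k(-1693)) = (3661204 + 4065852)*(2103*((-204 + 365)*(-992 + 656)) - 1693) = 7727056*(2103*(161*(-336)) - 1693) = 7727056*(2103*(-54096) - 1693) = 7727056*(-113763888 - 1693) = 7727056*(-113765581) = -879073015259536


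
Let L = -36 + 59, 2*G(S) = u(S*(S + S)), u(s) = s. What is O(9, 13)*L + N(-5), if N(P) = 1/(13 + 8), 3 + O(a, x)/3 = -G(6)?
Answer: -56510/21 ≈ -2691.0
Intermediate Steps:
G(S) = S**2 (G(S) = (S*(S + S))/2 = (S*(2*S))/2 = (2*S**2)/2 = S**2)
O(a, x) = -117 (O(a, x) = -9 + 3*(-1*6**2) = -9 + 3*(-1*36) = -9 + 3*(-36) = -9 - 108 = -117)
L = 23
N(P) = 1/21
O(9, 13)*L + N(-5) = -117*23 + 1/21 = -2691 + 1/21 = -56510/21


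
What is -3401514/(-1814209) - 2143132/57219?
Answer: -3693458133022/103807224771 ≈ -35.580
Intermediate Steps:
-3401514/(-1814209) - 2143132/57219 = -3401514*(-1/1814209) - 2143132*1/57219 = 3401514/1814209 - 2143132/57219 = -3693458133022/103807224771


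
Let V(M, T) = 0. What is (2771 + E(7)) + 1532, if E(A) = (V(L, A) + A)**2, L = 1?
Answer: 4352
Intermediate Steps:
E(A) = A**2 (E(A) = (0 + A)**2 = A**2)
(2771 + E(7)) + 1532 = (2771 + 7**2) + 1532 = (2771 + 49) + 1532 = 2820 + 1532 = 4352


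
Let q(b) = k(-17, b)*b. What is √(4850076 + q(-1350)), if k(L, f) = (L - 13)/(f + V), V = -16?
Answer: √2262493272414/683 ≈ 2202.3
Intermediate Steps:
k(L, f) = (-13 + L)/(-16 + f) (k(L, f) = (L - 13)/(f - 16) = (-13 + L)/(-16 + f))
q(b) = -30*b/(-16 + b) (q(b) = ((-13 - 17)/(-16 + b))*b = (-30/(-16 + b))*b = -30*b/(-16 + b))
√(4850076 + q(-1350)) = √(4850076 - 30*(-1350)/(-16 - 1350)) = √(4850076 - 30*(-1350)/(-1366)) = √(4850076 - 30*(-1350)*(-1/1366)) = √(4850076 - 20250/683) = √(3312581658/683) = √2262493272414/683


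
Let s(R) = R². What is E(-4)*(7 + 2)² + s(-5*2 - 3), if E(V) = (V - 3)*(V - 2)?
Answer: 3571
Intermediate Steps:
E(V) = (-3 + V)*(-2 + V)
E(-4)*(7 + 2)² + s(-5*2 - 3) = (6 + (-4)² - 5*(-4))*(7 + 2)² + (-5*2 - 3)² = (6 + 16 + 20)*9² + (-10 - 3)² = 42*81 + (-13)² = 3402 + 169 = 3571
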